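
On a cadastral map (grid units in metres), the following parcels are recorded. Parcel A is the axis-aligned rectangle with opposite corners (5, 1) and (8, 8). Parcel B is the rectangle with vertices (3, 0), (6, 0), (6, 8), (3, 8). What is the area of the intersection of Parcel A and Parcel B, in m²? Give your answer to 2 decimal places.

|Parcel A∩Parcel B|: x∈[5,6], y∈[1,8] → 1·7 = 7.

7.00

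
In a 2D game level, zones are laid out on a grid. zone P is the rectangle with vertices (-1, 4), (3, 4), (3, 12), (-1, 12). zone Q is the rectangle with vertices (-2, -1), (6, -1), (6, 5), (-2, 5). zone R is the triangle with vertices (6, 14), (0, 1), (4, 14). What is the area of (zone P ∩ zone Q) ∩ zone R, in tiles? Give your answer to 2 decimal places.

0.54

The region (zone P ∩ zone Q) ∩ zone R is the polygon with vertices (0.923,4), (1.231,5), (1.846,5), (1.385,4).
By the shoelace formula its area is 0.54.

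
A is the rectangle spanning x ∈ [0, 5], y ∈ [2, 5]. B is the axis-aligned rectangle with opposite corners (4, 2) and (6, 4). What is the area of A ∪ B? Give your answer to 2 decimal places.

17.00

By inclusion–exclusion:
Individual areas: |A| = 15, |B| = 4.
|A∩B|: x∈[4,5], y∈[2,4] → 1·2 = 2.
|A ∪ B| = 19 − 2 = 17.00.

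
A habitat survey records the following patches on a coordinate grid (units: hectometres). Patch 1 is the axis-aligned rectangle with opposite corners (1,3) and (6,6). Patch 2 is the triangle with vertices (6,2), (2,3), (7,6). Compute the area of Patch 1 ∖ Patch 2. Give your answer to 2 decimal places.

10.20

|Patch 1| = 15, |Patch 1∩Patch 2| = 4.8.
|Patch 1 ∖ Patch 2| = |Patch 1| − |Patch 1∩Patch 2| = 15 − 4.8 = 10.20.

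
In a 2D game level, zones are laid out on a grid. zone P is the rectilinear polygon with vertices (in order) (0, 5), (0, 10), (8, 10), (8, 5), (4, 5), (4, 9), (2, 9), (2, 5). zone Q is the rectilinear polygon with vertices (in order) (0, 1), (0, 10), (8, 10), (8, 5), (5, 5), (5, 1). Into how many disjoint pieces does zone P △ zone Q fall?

zone P △ zone Q is a single connected region.

1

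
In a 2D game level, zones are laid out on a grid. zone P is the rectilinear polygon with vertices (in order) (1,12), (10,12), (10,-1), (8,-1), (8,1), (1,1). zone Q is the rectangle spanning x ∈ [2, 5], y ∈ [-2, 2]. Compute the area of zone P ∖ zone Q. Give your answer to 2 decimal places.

100.00

|zone P| = 103, |zone P∩zone Q| = 3.
|zone P ∖ zone Q| = |zone P| − |zone P∩zone Q| = 103 − 3 = 100.00.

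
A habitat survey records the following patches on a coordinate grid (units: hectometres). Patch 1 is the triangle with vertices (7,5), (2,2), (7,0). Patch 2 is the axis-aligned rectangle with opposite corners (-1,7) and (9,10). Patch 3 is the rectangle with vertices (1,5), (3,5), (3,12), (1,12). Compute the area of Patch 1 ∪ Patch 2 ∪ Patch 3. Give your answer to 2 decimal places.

50.50

By inclusion–exclusion:
Individual areas: |Patch 1| = 12.5, |Patch 2| = 30, |Patch 3| = 14.
|Patch 1∩Patch 2| = 0.
|Patch 1∩Patch 3| = 0.
|Patch 2∩Patch 3|: x∈[1,3], y∈[7,10] → 2·3 = 6.
|Patch 1∩Patch 2∩Patch 3| = 0.
|Patch 1 ∪ Patch 2 ∪ Patch 3| = 56.5 − 6 + 0 = 50.50.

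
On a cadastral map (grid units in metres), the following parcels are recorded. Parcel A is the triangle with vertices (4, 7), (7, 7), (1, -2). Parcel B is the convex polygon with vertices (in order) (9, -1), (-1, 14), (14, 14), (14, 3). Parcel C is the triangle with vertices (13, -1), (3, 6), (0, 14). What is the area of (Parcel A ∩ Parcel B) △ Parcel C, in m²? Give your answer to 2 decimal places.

|Parcel A ∩ Parcel B| = 4.1111.
|(Parcel A ∩ Parcel B) ∩ Parcel C| = 3.8271.
|(Parcel A ∩ Parcel B) △ Parcel C| = 4.1111 + 29.5 − 7.6541 = 25.96.

25.96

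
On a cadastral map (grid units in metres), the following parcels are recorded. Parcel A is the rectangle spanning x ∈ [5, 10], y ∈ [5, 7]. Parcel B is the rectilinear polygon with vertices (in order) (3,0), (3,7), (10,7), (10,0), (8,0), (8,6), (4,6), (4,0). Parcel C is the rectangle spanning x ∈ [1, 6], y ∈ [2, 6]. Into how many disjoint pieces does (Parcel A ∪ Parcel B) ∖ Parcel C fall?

(Parcel A ∪ Parcel B) ∖ Parcel C splits into 2 disjoint pieces (area 21, area 2).

2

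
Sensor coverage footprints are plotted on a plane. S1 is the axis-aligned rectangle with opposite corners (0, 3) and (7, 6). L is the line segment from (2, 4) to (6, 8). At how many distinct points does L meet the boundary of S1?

1

The segment meets the boundary at (4,6).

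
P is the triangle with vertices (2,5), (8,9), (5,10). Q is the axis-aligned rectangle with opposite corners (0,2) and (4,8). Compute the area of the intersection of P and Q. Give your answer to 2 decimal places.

The intersection is the polygon with vertices (2,5), (3.8,8), (4,8), (4,6.333).
By the shoelace formula its area is 1.97.

1.97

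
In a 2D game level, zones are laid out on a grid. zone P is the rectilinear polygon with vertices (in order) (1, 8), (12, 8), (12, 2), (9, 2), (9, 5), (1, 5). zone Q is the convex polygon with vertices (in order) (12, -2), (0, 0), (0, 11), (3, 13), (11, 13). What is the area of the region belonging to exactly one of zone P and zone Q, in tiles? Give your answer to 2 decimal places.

121.10

|zone P| = 42, |zone Q| = 157.5, |zone P∩zone Q| = 39.2.
|zone P △ zone Q| = |zone P| + |zone Q| − 2·|zone P∩zone Q| = 42 + 157.5 − 78.4 = 121.10.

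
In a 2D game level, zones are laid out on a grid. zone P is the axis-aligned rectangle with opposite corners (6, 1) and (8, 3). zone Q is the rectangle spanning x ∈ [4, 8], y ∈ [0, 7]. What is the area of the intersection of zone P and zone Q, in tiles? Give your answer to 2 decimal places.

|zone P∩zone Q|: x∈[6,8], y∈[1,3] → 2·2 = 4.

4.00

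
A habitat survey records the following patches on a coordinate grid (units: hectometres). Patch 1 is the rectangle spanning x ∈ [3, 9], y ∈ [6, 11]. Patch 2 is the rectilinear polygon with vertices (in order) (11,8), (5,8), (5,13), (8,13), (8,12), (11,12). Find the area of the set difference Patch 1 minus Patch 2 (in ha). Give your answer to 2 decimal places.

|Patch 1| = 30, |Patch 1∩Patch 2| = 12.
|Patch 1 ∖ Patch 2| = |Patch 1| − |Patch 1∩Patch 2| = 30 − 12 = 18.00.

18.00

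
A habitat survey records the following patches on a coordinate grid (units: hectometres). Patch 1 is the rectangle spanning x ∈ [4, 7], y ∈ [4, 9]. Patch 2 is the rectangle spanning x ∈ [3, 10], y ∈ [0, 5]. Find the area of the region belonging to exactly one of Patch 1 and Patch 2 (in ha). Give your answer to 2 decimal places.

|Patch 1∩Patch 2|: x∈[4,7], y∈[4,5] → 3·1 = 3.
|Patch 1 △ Patch 2| = |Patch 1| + |Patch 2| − 2·|Patch 1∩Patch 2| = 15 + 35 − 6 = 44.00.

44.00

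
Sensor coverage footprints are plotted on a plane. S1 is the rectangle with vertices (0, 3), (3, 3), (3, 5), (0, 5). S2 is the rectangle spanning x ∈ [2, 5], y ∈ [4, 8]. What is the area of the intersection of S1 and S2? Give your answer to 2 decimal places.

|S1∩S2|: x∈[2,3], y∈[4,5] → 1·1 = 1.

1.00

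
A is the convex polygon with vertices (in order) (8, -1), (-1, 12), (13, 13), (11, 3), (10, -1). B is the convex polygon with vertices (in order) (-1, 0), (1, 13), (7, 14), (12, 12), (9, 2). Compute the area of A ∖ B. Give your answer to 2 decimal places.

|A| = 110.5, |A∩B| = 84.2004.
|A ∖ B| = |A| − |A∩B| = 110.5 − 84.2004 = 26.30.

26.30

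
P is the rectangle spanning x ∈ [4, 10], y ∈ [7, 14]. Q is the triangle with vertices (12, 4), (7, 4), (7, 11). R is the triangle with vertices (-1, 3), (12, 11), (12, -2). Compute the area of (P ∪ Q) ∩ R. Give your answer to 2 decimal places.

The region (P ∪ Q) ∩ R is the polygon with vertices (10,7), (9.857,7), (12,4), (7,4), (7,7), (5.5,7), (10,9.769).
By the shoelace formula its area is 18.02.

18.02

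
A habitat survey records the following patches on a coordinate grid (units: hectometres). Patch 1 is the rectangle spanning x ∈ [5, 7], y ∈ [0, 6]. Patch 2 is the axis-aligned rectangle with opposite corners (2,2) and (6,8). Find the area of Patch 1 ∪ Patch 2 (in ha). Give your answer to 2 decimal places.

By inclusion–exclusion:
Individual areas: |Patch 1| = 12, |Patch 2| = 24.
|Patch 1∩Patch 2|: x∈[5,6], y∈[2,6] → 1·4 = 4.
|Patch 1 ∪ Patch 2| = 36 − 4 = 32.00.

32.00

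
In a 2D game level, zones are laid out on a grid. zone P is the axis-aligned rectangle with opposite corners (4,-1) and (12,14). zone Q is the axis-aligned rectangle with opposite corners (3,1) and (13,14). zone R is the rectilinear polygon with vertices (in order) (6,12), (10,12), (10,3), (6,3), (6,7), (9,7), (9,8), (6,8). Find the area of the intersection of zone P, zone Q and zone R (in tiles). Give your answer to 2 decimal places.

33.00

The intersection is the polygon with vertices (10,12), (10,3), (6,3), (6,7), (9,7), (9,8), (6,8), (6,12).
By the shoelace formula its area is 33.00.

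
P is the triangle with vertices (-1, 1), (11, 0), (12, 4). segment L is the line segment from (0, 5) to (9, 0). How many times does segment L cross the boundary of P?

2

The segment meets the boundary at (8.647,0.196), (4.793,2.337).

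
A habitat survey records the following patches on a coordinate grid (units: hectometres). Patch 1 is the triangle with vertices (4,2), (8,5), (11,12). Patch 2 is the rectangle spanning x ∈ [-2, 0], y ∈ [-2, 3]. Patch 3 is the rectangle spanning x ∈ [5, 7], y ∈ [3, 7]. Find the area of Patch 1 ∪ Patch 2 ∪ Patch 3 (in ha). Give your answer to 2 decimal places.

24.83

By inclusion–exclusion:
Individual areas: |Patch 1| = 9.5, |Patch 2| = 10, |Patch 3| = 8.
|Patch 1∩Patch 2| = 0.
|Patch 1∩Patch 3| = 2.6726.
|Patch 2∩Patch 3| = 0 (no overlap).
|Patch 1∩Patch 2∩Patch 3| = 0.
|Patch 1 ∪ Patch 2 ∪ Patch 3| = 27.5 − 2.6726 + 0 = 24.83.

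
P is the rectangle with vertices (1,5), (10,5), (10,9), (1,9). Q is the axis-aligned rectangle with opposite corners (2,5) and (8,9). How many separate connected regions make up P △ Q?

P △ Q splits into 2 disjoint pieces (area 8, area 4).

2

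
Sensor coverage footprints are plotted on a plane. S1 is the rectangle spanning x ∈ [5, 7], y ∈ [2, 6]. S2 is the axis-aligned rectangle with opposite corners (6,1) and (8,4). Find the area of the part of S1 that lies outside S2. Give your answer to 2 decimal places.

6.00

|S1∩S2|: x∈[6,7], y∈[2,4] → 1·2 = 2.
|S1| = 8.
|S1 ∖ S2| = |S1| − |S1∩S2| = 8 − 2 = 6.00.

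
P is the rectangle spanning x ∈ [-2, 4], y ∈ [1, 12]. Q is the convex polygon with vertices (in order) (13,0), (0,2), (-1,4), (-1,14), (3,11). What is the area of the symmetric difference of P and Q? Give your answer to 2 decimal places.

|P| = 66, |Q| = 89, |P∩Q| = 48.0141.
|P △ Q| = |P| + |Q| − 2·|P∩Q| = 66 + 89 − 96.0282 = 58.97.

58.97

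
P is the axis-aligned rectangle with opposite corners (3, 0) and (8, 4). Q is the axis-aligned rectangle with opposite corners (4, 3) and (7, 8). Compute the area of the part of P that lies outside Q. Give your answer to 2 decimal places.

17.00

|P∩Q|: x∈[4,7], y∈[3,4] → 3·1 = 3.
|P| = 20.
|P ∖ Q| = |P| − |P∩Q| = 20 − 3 = 17.00.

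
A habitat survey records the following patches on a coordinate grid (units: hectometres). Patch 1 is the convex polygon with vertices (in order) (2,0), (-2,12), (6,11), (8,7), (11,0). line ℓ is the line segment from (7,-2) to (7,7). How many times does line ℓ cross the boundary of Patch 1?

1

The segment meets the boundary at (7,0).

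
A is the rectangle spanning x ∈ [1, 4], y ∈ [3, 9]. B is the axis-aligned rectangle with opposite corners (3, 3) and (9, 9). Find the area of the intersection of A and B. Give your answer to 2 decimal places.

6.00

|A∩B|: x∈[3,4], y∈[3,9] → 1·6 = 6.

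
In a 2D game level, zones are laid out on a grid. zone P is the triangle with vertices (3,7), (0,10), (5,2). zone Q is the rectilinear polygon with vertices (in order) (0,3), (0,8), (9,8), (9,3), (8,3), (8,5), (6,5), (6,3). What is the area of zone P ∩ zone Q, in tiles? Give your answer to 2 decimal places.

The intersection is the polygon with vertices (3,7), (4.6,3), (4.375,3), (1.25,8), (2,8).
By the shoelace formula its area is 3.64.

3.64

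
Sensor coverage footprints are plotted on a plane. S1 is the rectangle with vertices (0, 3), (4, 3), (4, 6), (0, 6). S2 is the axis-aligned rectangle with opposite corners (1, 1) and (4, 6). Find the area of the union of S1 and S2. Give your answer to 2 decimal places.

By inclusion–exclusion:
Individual areas: |S1| = 12, |S2| = 15.
|S1∩S2|: x∈[1,4], y∈[3,6] → 3·3 = 9.
|S1 ∪ S2| = 27 − 9 = 18.00.

18.00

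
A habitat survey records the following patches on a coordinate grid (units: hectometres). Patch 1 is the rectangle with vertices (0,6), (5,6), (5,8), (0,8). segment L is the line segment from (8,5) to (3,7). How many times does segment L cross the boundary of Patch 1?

1

The segment meets the boundary at (5,6.2).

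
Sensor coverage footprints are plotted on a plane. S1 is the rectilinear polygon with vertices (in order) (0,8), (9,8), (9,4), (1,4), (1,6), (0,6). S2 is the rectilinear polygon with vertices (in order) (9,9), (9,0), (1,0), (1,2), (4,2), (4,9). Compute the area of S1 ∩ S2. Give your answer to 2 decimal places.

The intersection is the polygon with vertices (9,8), (9,4), (4,4), (4,8).
By the shoelace formula its area is 20.00.

20.00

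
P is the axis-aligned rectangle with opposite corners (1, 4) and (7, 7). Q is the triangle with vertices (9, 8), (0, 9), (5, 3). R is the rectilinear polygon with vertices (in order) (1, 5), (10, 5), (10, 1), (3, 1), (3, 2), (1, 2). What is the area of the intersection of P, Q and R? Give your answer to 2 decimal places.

The intersection is the polygon with vertices (5.8,4), (4.167,4), (3.333,5), (6.6,5).
By the shoelace formula its area is 2.45.

2.45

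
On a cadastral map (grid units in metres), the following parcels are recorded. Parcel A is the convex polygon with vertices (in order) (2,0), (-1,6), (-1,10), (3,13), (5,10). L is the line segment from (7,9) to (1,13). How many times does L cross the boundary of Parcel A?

The segment meets the boundary at (2.059,12.294), (4.6,10.6).

2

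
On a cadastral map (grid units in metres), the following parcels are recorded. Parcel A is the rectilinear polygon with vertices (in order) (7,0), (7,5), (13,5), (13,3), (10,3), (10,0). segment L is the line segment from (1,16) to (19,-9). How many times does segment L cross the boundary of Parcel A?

The segment meets the boundary at (10.36,3), (8.92,5).

2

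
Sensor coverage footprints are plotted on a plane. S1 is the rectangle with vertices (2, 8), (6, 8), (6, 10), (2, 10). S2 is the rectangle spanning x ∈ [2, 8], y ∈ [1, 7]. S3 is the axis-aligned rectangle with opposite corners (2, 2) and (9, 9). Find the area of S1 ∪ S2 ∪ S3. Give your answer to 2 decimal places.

59.00

By inclusion–exclusion:
Individual areas: |S1| = 8, |S2| = 36, |S3| = 49.
|S1∩S2| = 0 (no overlap).
|S1∩S3|: x∈[2,6], y∈[8,9] → 4·1 = 4.
|S2∩S3|: x∈[2,8], y∈[2,7] → 6·5 = 30.
|S1∩S2∩S3| = 0.
|S1 ∪ S2 ∪ S3| = 93 − 34 + 0 = 59.00.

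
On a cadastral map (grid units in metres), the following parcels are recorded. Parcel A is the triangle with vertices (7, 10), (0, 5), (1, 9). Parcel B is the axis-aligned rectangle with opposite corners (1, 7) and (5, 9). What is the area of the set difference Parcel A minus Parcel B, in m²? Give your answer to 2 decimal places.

|Parcel A| = 11.5, |Parcel A∩Parcel B| = 6.2714.
|Parcel A ∖ Parcel B| = |Parcel A| − |Parcel A∩Parcel B| = 11.5 − 6.2714 = 5.23.

5.23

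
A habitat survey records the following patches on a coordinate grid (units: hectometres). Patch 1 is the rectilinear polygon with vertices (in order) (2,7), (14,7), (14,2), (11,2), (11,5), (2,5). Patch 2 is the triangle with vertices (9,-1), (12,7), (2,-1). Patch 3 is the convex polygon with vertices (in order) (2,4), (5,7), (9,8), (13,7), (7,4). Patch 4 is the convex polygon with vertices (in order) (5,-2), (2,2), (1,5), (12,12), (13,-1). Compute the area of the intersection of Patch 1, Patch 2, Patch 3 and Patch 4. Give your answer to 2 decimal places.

0.36

The intersection is the polygon with vertices (11.769,6.385), (10.333,5.667), (12,7).
By the shoelace formula its area is 0.36.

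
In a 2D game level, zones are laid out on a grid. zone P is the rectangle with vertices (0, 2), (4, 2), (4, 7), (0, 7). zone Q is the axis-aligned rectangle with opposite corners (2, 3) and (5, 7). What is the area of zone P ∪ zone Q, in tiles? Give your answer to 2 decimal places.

24.00

By inclusion–exclusion:
Individual areas: |zone P| = 20, |zone Q| = 12.
|zone P∩zone Q|: x∈[2,4], y∈[3,7] → 2·4 = 8.
|zone P ∪ zone Q| = 32 − 8 = 24.00.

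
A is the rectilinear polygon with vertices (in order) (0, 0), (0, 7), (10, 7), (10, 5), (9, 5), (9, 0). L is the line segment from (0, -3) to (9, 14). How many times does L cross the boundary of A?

The segment meets the boundary at (5.294,7), (1.588,0).

2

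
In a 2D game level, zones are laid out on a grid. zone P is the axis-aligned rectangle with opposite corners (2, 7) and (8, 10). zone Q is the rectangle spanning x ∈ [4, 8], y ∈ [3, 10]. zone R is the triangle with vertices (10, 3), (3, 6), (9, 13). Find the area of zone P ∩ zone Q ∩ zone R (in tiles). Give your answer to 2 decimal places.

The intersection is the polygon with vertices (4,7), (4,7.167), (6.429,10), (8,10), (8,7).
By the shoelace formula its area is 8.56.

8.56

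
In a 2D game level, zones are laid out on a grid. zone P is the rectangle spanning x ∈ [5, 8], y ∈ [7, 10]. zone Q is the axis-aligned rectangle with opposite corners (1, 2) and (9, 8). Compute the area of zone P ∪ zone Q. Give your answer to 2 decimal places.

54.00

By inclusion–exclusion:
Individual areas: |zone P| = 9, |zone Q| = 48.
|zone P∩zone Q|: x∈[5,8], y∈[7,8] → 3·1 = 3.
|zone P ∪ zone Q| = 57 − 3 = 54.00.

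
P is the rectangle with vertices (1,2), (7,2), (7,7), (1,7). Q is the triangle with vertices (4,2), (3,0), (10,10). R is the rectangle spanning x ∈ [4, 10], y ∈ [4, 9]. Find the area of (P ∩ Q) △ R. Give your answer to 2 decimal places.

30.23

|P ∩ Q| = 1.1714.
|(P ∩ Q) ∩ R| = 0.4714.
|(P ∩ Q) △ R| = 1.1714 + 30 − 0.9429 = 30.23.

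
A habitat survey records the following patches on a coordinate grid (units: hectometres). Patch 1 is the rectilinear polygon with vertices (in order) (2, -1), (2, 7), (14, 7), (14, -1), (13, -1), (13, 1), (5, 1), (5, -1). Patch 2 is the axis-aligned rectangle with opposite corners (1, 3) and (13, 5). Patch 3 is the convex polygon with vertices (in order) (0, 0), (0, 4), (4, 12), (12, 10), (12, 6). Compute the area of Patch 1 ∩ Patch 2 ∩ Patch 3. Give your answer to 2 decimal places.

The intersection is the polygon with vertices (10,5), (6,3), (2,3), (2,5).
By the shoelace formula its area is 12.00.

12.00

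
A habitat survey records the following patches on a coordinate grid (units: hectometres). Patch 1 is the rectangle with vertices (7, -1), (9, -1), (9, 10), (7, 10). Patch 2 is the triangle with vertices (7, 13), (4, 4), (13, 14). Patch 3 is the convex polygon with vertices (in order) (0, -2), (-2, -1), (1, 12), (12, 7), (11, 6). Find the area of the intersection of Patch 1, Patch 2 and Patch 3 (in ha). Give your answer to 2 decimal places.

1.20

The intersection is the polygon with vertices (7,7.333), (7,9.273), (8.239,8.71).
By the shoelace formula its area is 1.20.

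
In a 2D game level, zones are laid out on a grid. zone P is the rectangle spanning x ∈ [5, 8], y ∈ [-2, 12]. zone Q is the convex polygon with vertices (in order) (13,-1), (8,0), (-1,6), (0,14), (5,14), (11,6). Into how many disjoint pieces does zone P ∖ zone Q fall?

2

zone P ∖ zone Q splits into 2 disjoint pieces (area 9, area 1.5).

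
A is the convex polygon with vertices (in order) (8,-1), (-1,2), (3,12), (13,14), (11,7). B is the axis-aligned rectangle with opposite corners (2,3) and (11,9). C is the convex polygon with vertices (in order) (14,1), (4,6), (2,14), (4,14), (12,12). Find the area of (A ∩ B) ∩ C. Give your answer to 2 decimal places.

The region (A ∩ B) ∩ C is the polygon with vertices (11,9), (11,7), (9.579,3.211), (4,6), (3.25,9).
By the shoelace formula its area is 31.18.

31.18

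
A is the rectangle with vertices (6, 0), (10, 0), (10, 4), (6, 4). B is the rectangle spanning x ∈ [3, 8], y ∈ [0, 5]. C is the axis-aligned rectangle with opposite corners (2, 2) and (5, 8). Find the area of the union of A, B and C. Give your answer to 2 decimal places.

45.00

By inclusion–exclusion:
Individual areas: |A| = 16, |B| = 25, |C| = 18.
|A∩B|: x∈[6,8], y∈[0,4] → 2·4 = 8.
|A∩C| = 0 (no overlap).
|B∩C|: x∈[3,5], y∈[2,5] → 2·3 = 6.
|A∩B∩C| = 0.
|A ∪ B ∪ C| = 59 − 14 + 0 = 45.00.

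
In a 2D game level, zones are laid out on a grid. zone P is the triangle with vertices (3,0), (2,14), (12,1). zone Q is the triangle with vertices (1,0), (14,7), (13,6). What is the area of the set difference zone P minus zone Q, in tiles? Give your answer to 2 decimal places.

|zone P| = 63.5, |zone P∩zone Q| = 1.2888.
|zone P ∖ zone Q| = |zone P| − |zone P∩zone Q| = 63.5 − 1.2888 = 62.21.

62.21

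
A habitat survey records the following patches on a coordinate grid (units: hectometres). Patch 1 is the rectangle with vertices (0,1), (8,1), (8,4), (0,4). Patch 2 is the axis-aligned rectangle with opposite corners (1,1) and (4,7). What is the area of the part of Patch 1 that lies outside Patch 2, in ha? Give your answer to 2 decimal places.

15.00

|Patch 1∩Patch 2|: x∈[1,4], y∈[1,4] → 3·3 = 9.
|Patch 1| = 24.
|Patch 1 ∖ Patch 2| = |Patch 1| − |Patch 1∩Patch 2| = 24 − 9 = 15.00.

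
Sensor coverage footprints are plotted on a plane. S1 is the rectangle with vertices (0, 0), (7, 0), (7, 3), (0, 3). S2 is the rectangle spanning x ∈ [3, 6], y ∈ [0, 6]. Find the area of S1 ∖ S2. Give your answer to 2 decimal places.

|S1∩S2|: x∈[3,6], y∈[0,3] → 3·3 = 9.
|S1| = 21.
|S1 ∖ S2| = |S1| − |S1∩S2| = 21 − 9 = 12.00.

12.00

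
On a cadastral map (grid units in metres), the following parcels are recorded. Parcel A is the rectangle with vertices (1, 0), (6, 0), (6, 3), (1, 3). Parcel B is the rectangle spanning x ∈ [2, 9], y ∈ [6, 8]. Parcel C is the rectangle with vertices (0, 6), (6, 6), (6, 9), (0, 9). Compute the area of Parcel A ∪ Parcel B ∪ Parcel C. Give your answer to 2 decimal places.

39.00

By inclusion–exclusion:
Individual areas: |Parcel A| = 15, |Parcel B| = 14, |Parcel C| = 18.
|Parcel A∩Parcel B| = 0 (no overlap).
|Parcel A∩Parcel C| = 0 (no overlap).
|Parcel B∩Parcel C|: x∈[2,6], y∈[6,8] → 4·2 = 8.
|Parcel A∩Parcel B∩Parcel C| = 0.
|Parcel A ∪ Parcel B ∪ Parcel C| = 47 − 8 + 0 = 39.00.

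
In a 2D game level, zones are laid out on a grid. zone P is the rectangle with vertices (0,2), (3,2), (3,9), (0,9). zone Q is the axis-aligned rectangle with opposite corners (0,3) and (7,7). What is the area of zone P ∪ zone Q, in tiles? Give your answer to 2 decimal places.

By inclusion–exclusion:
Individual areas: |zone P| = 21, |zone Q| = 28.
|zone P∩zone Q|: x∈[0,3], y∈[3,7] → 3·4 = 12.
|zone P ∪ zone Q| = 49 − 12 = 37.00.

37.00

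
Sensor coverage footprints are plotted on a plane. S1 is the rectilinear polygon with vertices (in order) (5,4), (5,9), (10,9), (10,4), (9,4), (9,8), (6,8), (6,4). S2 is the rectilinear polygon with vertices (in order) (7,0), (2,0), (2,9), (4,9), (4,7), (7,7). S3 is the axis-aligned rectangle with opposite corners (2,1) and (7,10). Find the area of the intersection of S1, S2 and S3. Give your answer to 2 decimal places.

The intersection is the polygon with vertices (6,7), (6,4), (5,4), (5,7).
By the shoelace formula its area is 3.00.

3.00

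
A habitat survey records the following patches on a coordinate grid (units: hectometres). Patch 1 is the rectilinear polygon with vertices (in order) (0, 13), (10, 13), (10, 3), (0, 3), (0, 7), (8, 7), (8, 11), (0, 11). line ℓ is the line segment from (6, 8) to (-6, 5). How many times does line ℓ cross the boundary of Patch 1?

The segment meets the boundary at (0,6.5), (2,7).

2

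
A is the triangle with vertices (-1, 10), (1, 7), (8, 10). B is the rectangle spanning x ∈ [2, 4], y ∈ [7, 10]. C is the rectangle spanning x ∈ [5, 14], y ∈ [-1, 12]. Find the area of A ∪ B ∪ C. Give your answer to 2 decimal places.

130.29

By inclusion–exclusion:
Individual areas: |A| = 13.5, |B| = 6, |C| = 117.
|A∩B| = 4.2857.
|A∩C| = 1.9286.
|B∩C| = 0 (no overlap).
|A∩B∩C| = 0.
|A ∪ B ∪ C| = 136.5 − 6.2143 + 0 = 130.29.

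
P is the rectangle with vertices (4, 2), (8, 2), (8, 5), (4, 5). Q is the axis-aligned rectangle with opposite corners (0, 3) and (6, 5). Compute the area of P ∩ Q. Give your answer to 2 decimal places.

4.00

|P∩Q|: x∈[4,6], y∈[3,5] → 2·2 = 4.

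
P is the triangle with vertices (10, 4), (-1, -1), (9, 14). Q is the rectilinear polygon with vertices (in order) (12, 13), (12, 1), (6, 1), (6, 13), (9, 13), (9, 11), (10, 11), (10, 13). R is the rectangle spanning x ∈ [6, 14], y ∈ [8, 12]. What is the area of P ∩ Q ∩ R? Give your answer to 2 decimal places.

The intersection is the polygon with vertices (6,9.5), (7.667,12), (9,12), (9,11), (9.3,11), (9.6,8), (6,8).
By the shoelace formula its area is 11.27.

11.27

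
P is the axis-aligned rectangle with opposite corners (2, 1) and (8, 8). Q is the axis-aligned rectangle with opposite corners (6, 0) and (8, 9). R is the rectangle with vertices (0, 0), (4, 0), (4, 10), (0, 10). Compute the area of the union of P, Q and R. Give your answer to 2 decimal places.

By inclusion–exclusion:
Individual areas: |P| = 42, |Q| = 18, |R| = 40.
|P∩Q|: x∈[6,8], y∈[1,8] → 2·7 = 14.
|P∩R|: x∈[2,4], y∈[1,8] → 2·7 = 14.
|Q∩R| = 0 (no overlap).
|P∩Q∩R| = 0.
|P ∪ Q ∪ R| = 100 − 28 + 0 = 72.00.

72.00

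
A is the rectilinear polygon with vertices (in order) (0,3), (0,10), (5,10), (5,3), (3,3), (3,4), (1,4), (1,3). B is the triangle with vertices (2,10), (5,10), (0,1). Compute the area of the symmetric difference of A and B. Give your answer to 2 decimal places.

21.61

|A| = 33, |B| = 13.5, |A∩B| = 12.4444.
|A △ B| = |A| + |B| − 2·|A∩B| = 33 + 13.5 − 24.8889 = 21.61.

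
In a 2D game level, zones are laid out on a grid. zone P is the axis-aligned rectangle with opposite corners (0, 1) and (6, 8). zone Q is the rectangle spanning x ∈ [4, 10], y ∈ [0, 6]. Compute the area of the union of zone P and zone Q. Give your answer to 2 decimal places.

By inclusion–exclusion:
Individual areas: |zone P| = 42, |zone Q| = 36.
|zone P∩zone Q|: x∈[4,6], y∈[1,6] → 2·5 = 10.
|zone P ∪ zone Q| = 78 − 10 = 68.00.

68.00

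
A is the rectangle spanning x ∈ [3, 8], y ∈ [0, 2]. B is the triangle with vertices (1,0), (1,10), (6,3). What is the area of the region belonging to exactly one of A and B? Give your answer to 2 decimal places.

33.93

|A| = 10, |B| = 25, |A∩B| = 0.5333.
|A △ B| = |A| + |B| − 2·|A∩B| = 10 + 25 − 1.0667 = 33.93.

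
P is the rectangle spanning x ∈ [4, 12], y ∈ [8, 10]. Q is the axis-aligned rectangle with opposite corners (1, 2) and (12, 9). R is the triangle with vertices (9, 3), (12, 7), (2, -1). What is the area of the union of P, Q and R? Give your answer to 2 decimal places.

By inclusion–exclusion:
Individual areas: |P| = 16, |Q| = 77, |R| = 8.
|P∩Q|: x∈[4,12], y∈[8,9] → 8·1 = 8.
|P∩R| = 0.
|Q∩R| = 5.75.
|P∩Q∩R| = 0.
|P ∪ Q ∪ R| = 101 − 13.75 + 0 = 87.25.

87.25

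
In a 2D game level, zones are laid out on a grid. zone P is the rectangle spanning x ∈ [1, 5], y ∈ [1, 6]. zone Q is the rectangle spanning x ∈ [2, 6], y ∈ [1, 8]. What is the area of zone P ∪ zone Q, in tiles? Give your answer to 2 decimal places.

By inclusion–exclusion:
Individual areas: |zone P| = 20, |zone Q| = 28.
|zone P∩zone Q|: x∈[2,5], y∈[1,6] → 3·5 = 15.
|zone P ∪ zone Q| = 48 − 15 = 33.00.

33.00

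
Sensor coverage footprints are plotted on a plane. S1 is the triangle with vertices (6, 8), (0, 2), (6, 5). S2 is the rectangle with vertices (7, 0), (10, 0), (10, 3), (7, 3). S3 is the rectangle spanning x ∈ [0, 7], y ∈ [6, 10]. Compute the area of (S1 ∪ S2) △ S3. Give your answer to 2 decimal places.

42.00

|S1 ∪ S2| = 18.
|(S1 ∪ S2) ∩ S3| = 2.
|(S1 ∪ S2) △ S3| = 18 + 28 − 4 = 42.00.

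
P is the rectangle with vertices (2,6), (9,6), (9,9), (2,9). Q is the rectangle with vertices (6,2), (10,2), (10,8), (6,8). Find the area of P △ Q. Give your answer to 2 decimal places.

33.00

|P∩Q|: x∈[6,9], y∈[6,8] → 3·2 = 6.
|P △ Q| = |P| + |Q| − 2·|P∩Q| = 21 + 24 − 12 = 33.00.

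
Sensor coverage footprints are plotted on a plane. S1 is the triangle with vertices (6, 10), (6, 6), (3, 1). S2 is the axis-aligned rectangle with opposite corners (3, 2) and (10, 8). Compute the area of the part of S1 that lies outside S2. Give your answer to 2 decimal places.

|S1| = 6, |S1∩S2| = 5.2.
|S1 ∖ S2| = |S1| − |S1∩S2| = 6 − 5.2 = 0.80.

0.80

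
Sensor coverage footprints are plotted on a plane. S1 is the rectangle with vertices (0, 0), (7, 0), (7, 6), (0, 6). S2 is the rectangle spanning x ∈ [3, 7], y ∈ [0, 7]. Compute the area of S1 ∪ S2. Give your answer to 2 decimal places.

46.00

By inclusion–exclusion:
Individual areas: |S1| = 42, |S2| = 28.
|S1∩S2|: x∈[3,7], y∈[0,6] → 4·6 = 24.
|S1 ∪ S2| = 70 − 24 = 46.00.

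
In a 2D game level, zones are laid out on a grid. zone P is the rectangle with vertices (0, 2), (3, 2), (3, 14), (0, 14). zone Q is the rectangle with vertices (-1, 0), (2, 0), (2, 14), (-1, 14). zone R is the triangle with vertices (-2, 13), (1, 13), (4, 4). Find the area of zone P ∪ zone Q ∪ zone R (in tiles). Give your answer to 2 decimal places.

By inclusion–exclusion:
Individual areas: |zone P| = 36, |zone Q| = 42, |zone R| = 13.5.
|zone P∩zone Q|: x∈[0,2], y∈[2,14] → 2·12 = 24.
|zone P∩zone R| = 9.75.
|zone Q∩zone R| = 9.75.
|zone P∩zone Q∩zone R| = 7.5.
|zone P ∪ zone Q ∪ zone R| = 91.5 − 43.5 + 7.5 = 55.50.

55.50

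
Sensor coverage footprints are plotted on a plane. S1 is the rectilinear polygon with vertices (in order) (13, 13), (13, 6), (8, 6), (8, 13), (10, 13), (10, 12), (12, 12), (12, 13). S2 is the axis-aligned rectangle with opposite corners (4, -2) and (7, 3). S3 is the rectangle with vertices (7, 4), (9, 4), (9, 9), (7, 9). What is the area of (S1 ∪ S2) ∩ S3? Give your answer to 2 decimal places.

The region (S1 ∪ S2) ∩ S3 is the polygon with vertices (8,6), (8,9), (9,9), (9,6).
By the shoelace formula its area is 3.00.

3.00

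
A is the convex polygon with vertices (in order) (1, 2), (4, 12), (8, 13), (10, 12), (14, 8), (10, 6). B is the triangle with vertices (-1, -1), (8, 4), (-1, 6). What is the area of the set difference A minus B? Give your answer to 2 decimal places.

64.30

|A| = 72, |A∩B| = 7.7037.
|A ∖ B| = |A| − |A∩B| = 72 − 7.7037 = 64.30.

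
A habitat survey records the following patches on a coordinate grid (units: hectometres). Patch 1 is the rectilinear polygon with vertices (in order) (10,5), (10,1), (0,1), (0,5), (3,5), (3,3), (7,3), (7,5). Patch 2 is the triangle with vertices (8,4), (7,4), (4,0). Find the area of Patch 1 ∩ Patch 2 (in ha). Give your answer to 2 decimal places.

1.50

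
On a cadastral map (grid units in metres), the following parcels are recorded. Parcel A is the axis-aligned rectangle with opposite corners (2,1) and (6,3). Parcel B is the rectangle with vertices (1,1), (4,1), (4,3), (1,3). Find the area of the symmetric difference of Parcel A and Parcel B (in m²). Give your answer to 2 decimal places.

|Parcel A∩Parcel B|: x∈[2,4], y∈[1,3] → 2·2 = 4.
|Parcel A △ Parcel B| = |Parcel A| + |Parcel B| − 2·|Parcel A∩Parcel B| = 8 + 6 − 8 = 6.00.

6.00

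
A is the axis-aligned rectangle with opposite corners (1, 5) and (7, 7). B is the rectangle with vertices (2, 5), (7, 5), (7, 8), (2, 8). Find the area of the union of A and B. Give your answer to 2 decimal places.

17.00

By inclusion–exclusion:
Individual areas: |A| = 12, |B| = 15.
|A∩B|: x∈[2,7], y∈[5,7] → 5·2 = 10.
|A ∪ B| = 27 − 10 = 17.00.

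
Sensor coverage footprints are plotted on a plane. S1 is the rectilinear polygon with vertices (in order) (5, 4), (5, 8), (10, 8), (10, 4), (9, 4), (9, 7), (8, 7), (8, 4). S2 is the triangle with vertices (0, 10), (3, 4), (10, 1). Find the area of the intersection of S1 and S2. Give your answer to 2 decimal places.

The intersection is the polygon with vertices (5,5.5), (6.667,4), (5,4).
By the shoelace formula its area is 1.25.

1.25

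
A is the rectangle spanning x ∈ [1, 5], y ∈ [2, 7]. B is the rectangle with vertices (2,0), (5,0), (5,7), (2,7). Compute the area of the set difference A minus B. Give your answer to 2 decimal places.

|A∩B|: x∈[2,5], y∈[2,7] → 3·5 = 15.
|A| = 20.
|A ∖ B| = |A| − |A∩B| = 20 − 15 = 5.00.

5.00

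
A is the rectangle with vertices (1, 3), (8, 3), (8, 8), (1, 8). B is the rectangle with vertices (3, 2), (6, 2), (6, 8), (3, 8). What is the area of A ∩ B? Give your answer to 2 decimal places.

|A∩B|: x∈[3,6], y∈[3,8] → 3·5 = 15.

15.00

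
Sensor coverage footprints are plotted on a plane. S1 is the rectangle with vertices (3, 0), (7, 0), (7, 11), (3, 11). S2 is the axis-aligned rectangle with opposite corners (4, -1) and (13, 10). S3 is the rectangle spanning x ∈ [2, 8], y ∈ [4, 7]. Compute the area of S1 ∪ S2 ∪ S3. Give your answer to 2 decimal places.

116.00

By inclusion–exclusion:
Individual areas: |S1| = 44, |S2| = 99, |S3| = 18.
|S1∩S2|: x∈[4,7], y∈[0,10] → 3·10 = 30.
|S1∩S3|: x∈[3,7], y∈[4,7] → 4·3 = 12.
|S2∩S3|: x∈[4,8], y∈[4,7] → 4·3 = 12.
|S1∩S2∩S3| = 9.
|S1 ∪ S2 ∪ S3| = 161 − 54 + 9 = 116.00.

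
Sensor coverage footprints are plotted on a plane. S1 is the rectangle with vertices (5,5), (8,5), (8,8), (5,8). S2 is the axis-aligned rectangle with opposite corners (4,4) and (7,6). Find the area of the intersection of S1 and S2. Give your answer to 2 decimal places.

|S1∩S2|: x∈[5,7], y∈[5,6] → 2·1 = 2.

2.00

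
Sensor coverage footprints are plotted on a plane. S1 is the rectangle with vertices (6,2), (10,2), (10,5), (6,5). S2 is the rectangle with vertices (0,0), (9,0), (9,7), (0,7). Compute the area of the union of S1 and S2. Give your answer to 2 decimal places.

By inclusion–exclusion:
Individual areas: |S1| = 12, |S2| = 63.
|S1∩S2|: x∈[6,9], y∈[2,5] → 3·3 = 9.
|S1 ∪ S2| = 75 − 9 = 66.00.

66.00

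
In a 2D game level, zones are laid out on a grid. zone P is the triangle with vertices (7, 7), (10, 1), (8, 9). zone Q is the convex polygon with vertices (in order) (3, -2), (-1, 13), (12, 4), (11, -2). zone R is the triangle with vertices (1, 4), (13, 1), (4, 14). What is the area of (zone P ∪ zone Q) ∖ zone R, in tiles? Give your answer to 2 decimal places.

56.11

|zone P ∪ zone Q| = 105.1764.
|(zone P ∪ zone Q) ∩ zone R| = 49.0631.
|(zone P ∪ zone Q) ∖ zone R| = 105.1764 − 49.0631 = 56.11.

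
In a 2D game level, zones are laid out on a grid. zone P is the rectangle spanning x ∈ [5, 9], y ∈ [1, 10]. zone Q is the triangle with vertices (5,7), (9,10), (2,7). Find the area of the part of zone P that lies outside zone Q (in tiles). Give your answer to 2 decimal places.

33.43

|zone P| = 36, |zone P∩zone Q| = 2.5714.
|zone P ∖ zone Q| = |zone P| − |zone P∩zone Q| = 36 − 2.5714 = 33.43.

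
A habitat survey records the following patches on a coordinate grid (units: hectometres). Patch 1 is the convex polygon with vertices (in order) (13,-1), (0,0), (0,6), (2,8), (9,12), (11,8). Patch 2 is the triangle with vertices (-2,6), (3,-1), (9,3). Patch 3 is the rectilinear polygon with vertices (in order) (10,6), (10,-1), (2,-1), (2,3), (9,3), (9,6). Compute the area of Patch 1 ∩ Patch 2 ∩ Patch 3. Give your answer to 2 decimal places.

14.68

The intersection is the polygon with vertices (2,0.4), (2,3), (9,3), (4.035,-0.31), (2.419,-0.186).
By the shoelace formula its area is 14.68.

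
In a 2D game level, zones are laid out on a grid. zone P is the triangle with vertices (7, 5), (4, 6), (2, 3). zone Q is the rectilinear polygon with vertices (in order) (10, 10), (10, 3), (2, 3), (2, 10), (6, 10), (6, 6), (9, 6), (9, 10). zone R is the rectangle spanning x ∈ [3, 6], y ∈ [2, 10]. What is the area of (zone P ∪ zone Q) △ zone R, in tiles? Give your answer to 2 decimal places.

|zone P ∪ zone Q| = 44.
|(zone P ∪ zone Q) ∩ zone R| = 21.
|(zone P ∪ zone Q) △ zone R| = 44 + 24 − 42 = 26.00.

26.00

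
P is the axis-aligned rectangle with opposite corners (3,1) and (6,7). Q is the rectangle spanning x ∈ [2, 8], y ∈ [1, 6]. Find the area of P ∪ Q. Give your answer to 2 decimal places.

33.00

By inclusion–exclusion:
Individual areas: |P| = 18, |Q| = 30.
|P∩Q|: x∈[3,6], y∈[1,6] → 3·5 = 15.
|P ∪ Q| = 48 − 15 = 33.00.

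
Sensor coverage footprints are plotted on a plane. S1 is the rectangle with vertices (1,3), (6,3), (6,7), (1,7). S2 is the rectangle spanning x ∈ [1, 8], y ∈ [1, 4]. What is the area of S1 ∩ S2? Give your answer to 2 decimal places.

|S1∩S2|: x∈[1,6], y∈[3,4] → 5·1 = 5.

5.00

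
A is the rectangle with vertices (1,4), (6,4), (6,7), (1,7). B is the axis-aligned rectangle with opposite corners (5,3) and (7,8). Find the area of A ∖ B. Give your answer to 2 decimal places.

12.00

|A∩B|: x∈[5,6], y∈[4,7] → 1·3 = 3.
|A| = 15.
|A ∖ B| = |A| − |A∩B| = 15 − 3 = 12.00.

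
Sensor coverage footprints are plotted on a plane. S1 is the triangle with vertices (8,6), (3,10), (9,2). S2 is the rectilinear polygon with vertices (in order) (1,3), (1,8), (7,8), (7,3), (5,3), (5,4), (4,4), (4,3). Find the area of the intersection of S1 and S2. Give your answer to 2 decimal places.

3.27

The intersection is the polygon with vertices (7,6.8), (7,4.667), (4.5,8), (5.5,8).
By the shoelace formula its area is 3.27.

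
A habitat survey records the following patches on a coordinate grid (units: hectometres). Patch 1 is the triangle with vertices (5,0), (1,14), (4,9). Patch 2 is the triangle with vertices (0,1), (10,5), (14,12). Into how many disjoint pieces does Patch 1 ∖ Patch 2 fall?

Patch 1 ∖ Patch 2 splits into 2 disjoint pieces (area 0.6751, area 9.4072).

2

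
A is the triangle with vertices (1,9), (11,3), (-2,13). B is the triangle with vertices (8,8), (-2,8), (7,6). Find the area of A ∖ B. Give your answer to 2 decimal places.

8.25

|A| = 11, |A∩B| = 2.7541.
|A ∖ B| = |A| − |A∩B| = 11 − 2.7541 = 8.25.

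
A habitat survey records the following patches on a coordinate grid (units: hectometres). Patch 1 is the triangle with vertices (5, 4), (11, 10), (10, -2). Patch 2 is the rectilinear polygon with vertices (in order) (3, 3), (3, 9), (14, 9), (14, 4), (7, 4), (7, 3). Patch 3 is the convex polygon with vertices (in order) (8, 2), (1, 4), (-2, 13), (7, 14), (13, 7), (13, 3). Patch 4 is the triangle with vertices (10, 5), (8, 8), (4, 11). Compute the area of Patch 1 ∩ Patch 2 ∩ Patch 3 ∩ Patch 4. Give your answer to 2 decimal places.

The intersection is the polygon with vertices (8.4,7.4), (10,5), (8,7).
By the shoelace formula its area is 0.80.

0.80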